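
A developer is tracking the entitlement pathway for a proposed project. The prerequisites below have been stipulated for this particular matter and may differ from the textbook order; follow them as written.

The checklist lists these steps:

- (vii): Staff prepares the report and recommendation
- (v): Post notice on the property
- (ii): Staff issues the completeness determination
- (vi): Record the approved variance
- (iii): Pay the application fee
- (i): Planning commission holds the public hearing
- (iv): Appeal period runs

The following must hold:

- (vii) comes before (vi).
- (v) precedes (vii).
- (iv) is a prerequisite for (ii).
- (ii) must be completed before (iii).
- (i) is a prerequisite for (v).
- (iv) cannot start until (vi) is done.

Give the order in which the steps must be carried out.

(i) has no prerequisites → (i) first.
(v) needed (i), now all done → (v).
Next only (vii) has its prerequisites met → (vii).
That leaves (vi) as the only ready step → (vi).
(iv) is the only step now ready → (iv).
(ii) needed (iv), now all done → (ii).
That leaves (iii) as the only ready step → (iii).

(i) (v) (vii) (vi) (iv) (ii) (iii)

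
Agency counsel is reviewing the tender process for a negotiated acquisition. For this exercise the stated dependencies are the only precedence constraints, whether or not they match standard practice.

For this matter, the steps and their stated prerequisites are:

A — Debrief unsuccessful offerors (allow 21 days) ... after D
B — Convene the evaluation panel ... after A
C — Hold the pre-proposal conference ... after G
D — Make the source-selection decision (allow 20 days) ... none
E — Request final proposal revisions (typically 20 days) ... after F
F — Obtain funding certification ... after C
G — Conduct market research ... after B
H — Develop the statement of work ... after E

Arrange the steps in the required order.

D has no prerequisites → D first.
A needed D, now all done → A.
That leaves B as the only ready step → B.
That leaves G as the only ready step → G.
C needed G, now all done → C.
F is the only step now ready → F.
Next only E has its prerequisites met → E.
H needed E, now all done → H.

D A B G C F E H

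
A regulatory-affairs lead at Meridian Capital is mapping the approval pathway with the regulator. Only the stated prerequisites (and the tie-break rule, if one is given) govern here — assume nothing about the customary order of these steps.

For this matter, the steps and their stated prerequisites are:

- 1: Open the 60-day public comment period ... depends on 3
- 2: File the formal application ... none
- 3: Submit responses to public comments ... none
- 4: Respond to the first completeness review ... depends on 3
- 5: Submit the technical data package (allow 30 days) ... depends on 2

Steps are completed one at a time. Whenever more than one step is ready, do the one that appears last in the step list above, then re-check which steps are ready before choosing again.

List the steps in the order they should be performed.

3, 4, 2, 5, 1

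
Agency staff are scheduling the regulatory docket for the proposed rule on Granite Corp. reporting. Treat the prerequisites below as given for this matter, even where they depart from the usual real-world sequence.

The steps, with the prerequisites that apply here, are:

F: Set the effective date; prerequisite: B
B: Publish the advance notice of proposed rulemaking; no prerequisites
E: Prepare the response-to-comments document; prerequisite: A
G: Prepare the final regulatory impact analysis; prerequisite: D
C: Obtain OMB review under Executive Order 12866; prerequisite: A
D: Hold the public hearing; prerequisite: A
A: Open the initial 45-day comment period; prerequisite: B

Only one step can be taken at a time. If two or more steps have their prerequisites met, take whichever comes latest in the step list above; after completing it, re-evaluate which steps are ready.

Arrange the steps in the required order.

B has no prerequisites → B first.
Ready: A and F. A is listed later → A.
D, C and E now also ready, so the ready set is {D, C, E, F}; D is listed later → D.
C, G, E and F are all available; C is listed later → C.
Now G, E and F have their prerequisites met. G is listed later, so G next.
Now E and F have their prerequisites met. E is listed later, so E next.
Next only F has its prerequisites met → F.

B, A, D, C, G, E, F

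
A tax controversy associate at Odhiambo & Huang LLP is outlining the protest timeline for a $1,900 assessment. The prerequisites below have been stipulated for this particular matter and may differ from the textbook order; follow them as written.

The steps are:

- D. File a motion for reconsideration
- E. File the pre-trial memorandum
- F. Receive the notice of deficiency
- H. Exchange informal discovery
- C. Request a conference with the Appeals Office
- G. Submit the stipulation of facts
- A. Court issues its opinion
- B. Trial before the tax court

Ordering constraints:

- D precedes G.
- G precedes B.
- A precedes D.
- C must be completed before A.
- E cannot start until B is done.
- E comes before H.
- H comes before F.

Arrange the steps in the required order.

C → A → D → G → B → E → H → F

C has no prerequisites → C first.
That leaves A as the only ready step → A.
That leaves D as the only ready step → D.
G needed D, now all done → G.
That leaves B as the only ready step → B.
E needed B, now all done → E.
H is the only step now ready → H.
F needed H, now all done → F.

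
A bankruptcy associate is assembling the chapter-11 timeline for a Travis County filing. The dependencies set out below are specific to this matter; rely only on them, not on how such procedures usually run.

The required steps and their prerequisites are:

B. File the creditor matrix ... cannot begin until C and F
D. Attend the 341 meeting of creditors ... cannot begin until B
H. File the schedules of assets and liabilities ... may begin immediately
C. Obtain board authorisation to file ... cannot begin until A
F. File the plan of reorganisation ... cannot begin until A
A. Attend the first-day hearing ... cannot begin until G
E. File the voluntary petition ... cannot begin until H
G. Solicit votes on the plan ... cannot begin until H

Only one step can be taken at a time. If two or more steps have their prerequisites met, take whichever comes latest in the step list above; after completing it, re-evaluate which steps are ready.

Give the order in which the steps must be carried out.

H has no prerequisites → H first.
Ready: G and E. G is listed later → G.
E and A are both available; E is listed later → E.
That leaves A as the only ready step → A.
F and C are both available; F is listed later → F.
C needed A, now all done → C.
Next only B has its prerequisites met → B.
Next only D has its prerequisites met → D.

H, G, E, A, F, C, B, D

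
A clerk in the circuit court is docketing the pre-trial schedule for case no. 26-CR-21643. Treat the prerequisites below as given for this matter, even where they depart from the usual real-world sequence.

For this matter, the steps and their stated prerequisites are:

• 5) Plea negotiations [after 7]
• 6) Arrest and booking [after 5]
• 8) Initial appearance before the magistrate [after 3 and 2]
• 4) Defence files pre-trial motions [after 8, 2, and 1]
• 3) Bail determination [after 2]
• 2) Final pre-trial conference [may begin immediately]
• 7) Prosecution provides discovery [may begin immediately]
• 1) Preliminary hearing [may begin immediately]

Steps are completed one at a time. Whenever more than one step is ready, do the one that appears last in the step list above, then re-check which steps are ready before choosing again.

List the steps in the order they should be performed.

1 7 2 3 8 4 5 6

Nothing is required for 1, 7 and 2. 1 is listed later → 1 first.
7 and 2 are both available; 7 is listed later → 7.
Now 2 and 5 have their prerequisites met. 2 is listed later, so 2 next.
3 now also ready, so the ready set is {3, 5}; 3 is listed later → 3.
Now 8 and 5 have their prerequisites met. 8 is listed later, so 8 next.
Now 4 and 5 have their prerequisites met. 4 is listed later, so 4 next.
5 needed 7, now all done → 5.
6 needed 5, now all done → 6.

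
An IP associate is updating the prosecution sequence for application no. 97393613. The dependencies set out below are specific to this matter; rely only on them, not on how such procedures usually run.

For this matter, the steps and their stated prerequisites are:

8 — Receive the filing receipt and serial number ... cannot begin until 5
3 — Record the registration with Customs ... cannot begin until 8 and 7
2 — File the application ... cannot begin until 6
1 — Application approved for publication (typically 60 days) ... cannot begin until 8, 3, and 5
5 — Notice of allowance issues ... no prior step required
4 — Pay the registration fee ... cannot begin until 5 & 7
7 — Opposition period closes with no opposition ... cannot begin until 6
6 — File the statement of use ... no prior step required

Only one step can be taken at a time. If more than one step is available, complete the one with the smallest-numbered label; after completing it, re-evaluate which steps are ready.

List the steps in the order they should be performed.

5 and 6 have no prerequisites; 5 has the earlier label, so 5 is first.
8 now also ready, so the ready set is {6, 8}; 6 has the earlier label → 6.
2 and 7 now also ready, so the ready set is {2, 7, 8}; 2 has the earlier label → 2.
Now 7 and 8 have their prerequisites met. 7 has the earlier label, so 7 next.
4 now also ready, so the ready set is {4, 8}; 4 has the earlier label → 4.
That leaves 8 as the only ready step → 8.
3 is the only step now ready → 3.
1 is the only step now ready → 1.

5 → 6 → 2 → 7 → 4 → 8 → 3 → 1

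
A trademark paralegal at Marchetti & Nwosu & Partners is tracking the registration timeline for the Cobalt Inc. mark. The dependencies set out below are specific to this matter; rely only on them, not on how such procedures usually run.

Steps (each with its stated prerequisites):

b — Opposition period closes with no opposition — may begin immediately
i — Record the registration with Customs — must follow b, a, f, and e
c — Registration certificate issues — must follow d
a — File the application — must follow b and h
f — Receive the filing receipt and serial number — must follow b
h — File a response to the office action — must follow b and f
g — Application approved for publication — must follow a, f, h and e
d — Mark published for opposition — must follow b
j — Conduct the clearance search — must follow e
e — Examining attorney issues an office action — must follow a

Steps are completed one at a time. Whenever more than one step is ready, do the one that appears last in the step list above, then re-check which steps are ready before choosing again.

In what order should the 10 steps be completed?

b → d → f → h → a → e → j → g → c → i

b is the only step with nothing outstanding, so it goes first.
d and f are both available; d is listed later → d.
c now also ready, so the ready set is {f, c}; f is listed later → f.
Now h and c have their prerequisites met. h is listed later, so h next.
a now also ready, so the ready set is {a, c}; a is listed later → a.
e now also ready, so the ready set is {e, c}; e is listed later → e.
j, g, c and i are all available; j is listed later → j.
Ready: g, c and i. g is listed later → g.
c and i are both available; c is listed later → c.
i is the only step now ready → i.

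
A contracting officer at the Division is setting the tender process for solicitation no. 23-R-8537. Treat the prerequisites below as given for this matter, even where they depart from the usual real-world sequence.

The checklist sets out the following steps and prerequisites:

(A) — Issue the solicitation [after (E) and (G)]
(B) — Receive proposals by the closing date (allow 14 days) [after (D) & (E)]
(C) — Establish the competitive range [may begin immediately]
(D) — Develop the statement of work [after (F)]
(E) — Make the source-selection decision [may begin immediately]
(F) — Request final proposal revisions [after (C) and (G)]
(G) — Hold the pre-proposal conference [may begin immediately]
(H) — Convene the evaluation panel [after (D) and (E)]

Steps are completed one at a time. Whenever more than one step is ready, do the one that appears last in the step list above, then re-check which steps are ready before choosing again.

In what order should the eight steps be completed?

(G) → (E) → (C) → (F) → (D) → (H) → (B) → (A)

Nothing is required for (G), (E) and (C). (G) is listed later → (G) first.
Ready: (E) and (C). (E) is listed later → (E).
(A) now also ready, so the ready set is {(C), (A)}; (C) is listed later → (C).
(F) now also ready, so the ready set is {(F), (A)}; (F) is listed later → (F).
Ready: (D) and (A). (D) is listed later → (D).
(H) and (B) now also ready, so the ready set is {(H), (B), (A)}; (H) is listed later → (H).
Ready: (B) and (A). (B) is listed later → (B).
(A) needed (G) and (E), now all done → (A).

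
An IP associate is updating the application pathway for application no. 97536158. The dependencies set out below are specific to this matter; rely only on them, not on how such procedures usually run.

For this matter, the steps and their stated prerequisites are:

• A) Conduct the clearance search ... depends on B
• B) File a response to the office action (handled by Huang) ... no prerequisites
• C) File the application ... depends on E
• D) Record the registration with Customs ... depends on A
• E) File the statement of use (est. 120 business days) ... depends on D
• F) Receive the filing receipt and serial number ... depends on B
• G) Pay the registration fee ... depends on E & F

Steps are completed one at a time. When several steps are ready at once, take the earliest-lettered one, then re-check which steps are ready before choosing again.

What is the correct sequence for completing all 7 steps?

B, A, D, E, C, F, G

B is the only step with nothing outstanding, so it goes first.
A and F are both available; A has the earlier label → A.
Ready: D and F. D has the earlier label → D.
Ready: E and F. E has the earlier label → E.
C now also ready, so the ready set is {C, F}; C has the earlier label → C.
F needed B, now all done → F.
G needed E and F, now all done → G.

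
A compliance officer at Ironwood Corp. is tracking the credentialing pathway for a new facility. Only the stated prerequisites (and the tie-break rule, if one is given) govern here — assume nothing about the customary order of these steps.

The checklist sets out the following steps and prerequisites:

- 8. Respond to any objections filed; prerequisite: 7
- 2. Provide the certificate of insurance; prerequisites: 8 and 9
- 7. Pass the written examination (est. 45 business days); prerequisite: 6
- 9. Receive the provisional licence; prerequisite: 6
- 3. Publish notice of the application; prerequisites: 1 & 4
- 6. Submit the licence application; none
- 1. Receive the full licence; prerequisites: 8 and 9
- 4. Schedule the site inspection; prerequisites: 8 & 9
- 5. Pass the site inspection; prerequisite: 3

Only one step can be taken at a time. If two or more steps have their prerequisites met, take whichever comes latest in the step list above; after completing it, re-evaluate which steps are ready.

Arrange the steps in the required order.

6 has no prerequisites → 6 first.
Now 9 and 7 have their prerequisites met. 9 is listed later, so 9 next.
7 is the only step now ready → 7.
Next only 8 has its prerequisites met → 8.
Ready: 4, 1 and 2. 4 is listed later → 4.
Now 1 and 2 have their prerequisites met. 1 is listed later, so 1 next.
3 now also ready, so the ready set is {3, 2}; 3 is listed later → 3.
5 now also ready, so the ready set is {5, 2}; 5 is listed later → 5.
Next only 2 has its prerequisites met → 2.

6 9 7 8 4 1 3 5 2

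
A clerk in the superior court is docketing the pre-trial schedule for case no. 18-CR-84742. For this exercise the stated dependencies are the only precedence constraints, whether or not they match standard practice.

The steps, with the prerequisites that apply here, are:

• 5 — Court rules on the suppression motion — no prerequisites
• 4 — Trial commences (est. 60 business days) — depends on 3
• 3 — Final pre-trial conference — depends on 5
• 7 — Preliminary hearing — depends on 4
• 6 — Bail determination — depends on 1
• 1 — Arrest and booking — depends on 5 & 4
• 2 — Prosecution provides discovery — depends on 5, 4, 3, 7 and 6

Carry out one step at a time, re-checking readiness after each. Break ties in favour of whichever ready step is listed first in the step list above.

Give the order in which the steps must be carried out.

5 3 4 7 1 6 2

5 has no prerequisites → 5 first.
3 needed 5, now all done → 3.
4 is the only step now ready → 4.
Now 7 and 1 have their prerequisites met. 7 is listed earlier, so 7 next.
Next only 1 has its prerequisites met → 1.
6 needed 1, now all done → 6.
2 needed 5, 4, 3, 7 and 6, now all done → 2.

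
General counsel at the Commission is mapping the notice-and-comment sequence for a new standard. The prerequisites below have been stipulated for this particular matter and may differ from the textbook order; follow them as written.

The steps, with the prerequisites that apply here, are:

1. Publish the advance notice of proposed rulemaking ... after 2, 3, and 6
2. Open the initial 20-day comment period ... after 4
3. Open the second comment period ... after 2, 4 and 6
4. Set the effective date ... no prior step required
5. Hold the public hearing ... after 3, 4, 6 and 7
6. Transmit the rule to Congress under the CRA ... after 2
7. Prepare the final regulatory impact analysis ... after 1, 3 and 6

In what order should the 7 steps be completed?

4, 2, 6, 3, 1, 7, 5

Only 4 has no prerequisites, so it is first.
2 needed 4, now all done → 2.
6 needed 2, now all done → 6.
That leaves 3 as the only ready step → 3.
That leaves 1 as the only ready step → 1.
Next only 7 has its prerequisites met → 7.
5 needed 3, 4, 6 and 7, now all done → 5.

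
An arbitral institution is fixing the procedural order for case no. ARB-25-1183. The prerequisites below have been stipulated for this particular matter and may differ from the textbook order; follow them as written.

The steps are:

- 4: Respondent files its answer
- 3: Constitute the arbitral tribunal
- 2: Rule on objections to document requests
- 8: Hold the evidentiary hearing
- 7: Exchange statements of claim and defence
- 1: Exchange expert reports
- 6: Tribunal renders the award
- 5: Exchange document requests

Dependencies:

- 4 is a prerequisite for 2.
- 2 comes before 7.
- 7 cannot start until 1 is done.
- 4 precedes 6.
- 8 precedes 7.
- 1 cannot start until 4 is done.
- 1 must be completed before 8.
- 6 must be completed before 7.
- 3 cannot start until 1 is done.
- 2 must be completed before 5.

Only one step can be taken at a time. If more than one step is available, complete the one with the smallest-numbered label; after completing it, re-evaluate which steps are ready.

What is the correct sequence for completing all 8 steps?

4 has no prerequisites → 4 first.
1, 2 and 6 are all available; 1 has the earlier label → 1.
Now 2, 3, 6 and 8 have their prerequisites met. 2 has the earlier label, so 2 next.
5 now also ready, so the ready set is {3, 5, 6, 8}; 3 has the earlier label → 3.
Now 5, 6 and 8 have their prerequisites met. 5 has the earlier label, so 5 next.
Ready: 6 and 8. 6 has the earlier label → 6.
That leaves 8 as the only ready step → 8.
7 needed 1, 2, 6 and 8, now all done → 7.

4, 1, 2, 3, 5, 6, 8, 7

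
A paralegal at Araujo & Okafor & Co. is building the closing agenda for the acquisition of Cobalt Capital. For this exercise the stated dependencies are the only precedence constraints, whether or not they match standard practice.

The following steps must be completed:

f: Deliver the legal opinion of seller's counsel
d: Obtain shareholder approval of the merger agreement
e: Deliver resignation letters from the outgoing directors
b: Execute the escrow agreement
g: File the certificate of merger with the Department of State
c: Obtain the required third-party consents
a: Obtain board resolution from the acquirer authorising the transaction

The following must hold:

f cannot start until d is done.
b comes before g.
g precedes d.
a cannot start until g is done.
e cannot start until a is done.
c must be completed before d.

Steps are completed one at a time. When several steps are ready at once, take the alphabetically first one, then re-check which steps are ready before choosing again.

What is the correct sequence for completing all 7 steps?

b, c, g, a, d, e, f

b and c have no prerequisites; b has the earlier label, so b is first.
Ready: c and g. c has the earlier label → c.
Next only g has its prerequisites met → g.
Ready: a and d. a has the earlier label → a.
Now d and e have their prerequisites met. d has the earlier label, so d next.
Now e and f have their prerequisites met. e has the earlier label, so e next.
f needed d, now all done → f.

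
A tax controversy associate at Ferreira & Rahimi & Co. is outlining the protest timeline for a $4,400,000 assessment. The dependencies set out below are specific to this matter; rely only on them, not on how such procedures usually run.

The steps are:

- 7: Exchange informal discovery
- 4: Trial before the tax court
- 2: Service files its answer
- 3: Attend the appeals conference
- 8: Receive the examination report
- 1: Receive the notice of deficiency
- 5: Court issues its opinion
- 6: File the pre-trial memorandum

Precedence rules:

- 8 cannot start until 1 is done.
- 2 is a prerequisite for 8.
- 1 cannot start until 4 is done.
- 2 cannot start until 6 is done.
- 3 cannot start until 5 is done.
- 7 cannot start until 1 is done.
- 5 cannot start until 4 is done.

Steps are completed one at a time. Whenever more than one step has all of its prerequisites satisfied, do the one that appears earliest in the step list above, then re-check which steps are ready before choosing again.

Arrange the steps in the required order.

4, 1, 7, 5, 3, 6, 2, 8

Nothing is required for 4 and 6. 4 is listed earlier → 4 first.
1 and 5 now also ready, so the ready set is {1, 5, 6}; 1 is listed earlier → 1.
Now 7, 5 and 6 have their prerequisites met. 7 is listed earlier, so 7 next.
Now 5 and 6 have their prerequisites met. 5 is listed earlier, so 5 next.
3 now also ready, so the ready set is {3, 6}; 3 is listed earlier → 3.
6 is the only step now ready → 6.
2 is the only step now ready → 2.
Next only 8 has its prerequisites met → 8.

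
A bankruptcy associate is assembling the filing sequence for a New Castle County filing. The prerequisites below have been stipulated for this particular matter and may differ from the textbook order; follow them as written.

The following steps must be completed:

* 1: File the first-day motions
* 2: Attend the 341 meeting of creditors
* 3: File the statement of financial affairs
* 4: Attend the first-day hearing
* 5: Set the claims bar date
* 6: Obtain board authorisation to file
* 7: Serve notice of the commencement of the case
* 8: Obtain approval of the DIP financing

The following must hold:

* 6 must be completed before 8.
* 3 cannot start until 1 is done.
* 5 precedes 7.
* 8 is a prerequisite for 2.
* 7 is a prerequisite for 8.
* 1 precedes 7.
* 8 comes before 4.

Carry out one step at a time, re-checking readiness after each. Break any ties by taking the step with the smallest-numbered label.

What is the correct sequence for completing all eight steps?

1, 3, 5, 6, 7, 8, 2, 4

1, 5 and 6 have no prerequisites; 1 has the earlier label, so 1 is first.
3, 5 and 6 are all available; 3 has the earlier label → 3.
Ready: 5 and 6. 5 has the earlier label → 5.
6 and 7 are both available; 6 has the earlier label → 6.
7 needed 1 and 5, now all done → 7.
That leaves 8 as the only ready step → 8.
Ready: 2 and 4. 2 has the earlier label → 2.
4 needed 8, now all done → 4.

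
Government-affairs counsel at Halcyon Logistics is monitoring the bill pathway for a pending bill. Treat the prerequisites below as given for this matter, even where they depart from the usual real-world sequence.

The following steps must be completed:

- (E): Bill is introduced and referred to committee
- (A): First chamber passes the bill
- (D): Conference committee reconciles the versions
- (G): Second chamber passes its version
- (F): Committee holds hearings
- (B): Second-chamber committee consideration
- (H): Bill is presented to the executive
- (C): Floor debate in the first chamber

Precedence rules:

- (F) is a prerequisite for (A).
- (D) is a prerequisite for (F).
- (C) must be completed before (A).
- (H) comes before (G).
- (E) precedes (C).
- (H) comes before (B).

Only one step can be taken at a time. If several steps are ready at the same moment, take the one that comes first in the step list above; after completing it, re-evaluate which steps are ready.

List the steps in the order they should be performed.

(E) → (D) → (F) → (H) → (G) → (B) → (C) → (A)

(E), (D) and (H) have no prerequisites; (E) is listed earlier, so (E) is first.
Now (D), (H) and (C) have their prerequisites met. (D) is listed earlier, so (D) next.
(F) now also ready, so the ready set is {(F), (H), (C)}; (F) is listed earlier → (F).
(H) and (C) are both available; (H) is listed earlier → (H).
(G) and (B) now also ready, so the ready set is {(G), (B), (C)}; (G) is listed earlier → (G).
Ready: (B) and (C). (B) is listed earlier → (B).
Next only (C) has its prerequisites met → (C).
(A) is the only step now ready → (A).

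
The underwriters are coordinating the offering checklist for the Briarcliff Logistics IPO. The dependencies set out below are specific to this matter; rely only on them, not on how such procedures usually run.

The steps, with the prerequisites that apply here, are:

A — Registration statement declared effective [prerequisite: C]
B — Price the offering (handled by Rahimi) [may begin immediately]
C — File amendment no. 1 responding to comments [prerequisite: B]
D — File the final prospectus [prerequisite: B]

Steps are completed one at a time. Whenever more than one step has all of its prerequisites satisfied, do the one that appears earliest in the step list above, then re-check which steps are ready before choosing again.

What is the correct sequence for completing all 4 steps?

B, C, A, D

B is the only step with nothing outstanding, so it goes first.
Ready: C and D. C is listed earlier → C.
A now also ready, so the ready set is {A, D}; A is listed earlier → A.
That leaves D as the only ready step → D.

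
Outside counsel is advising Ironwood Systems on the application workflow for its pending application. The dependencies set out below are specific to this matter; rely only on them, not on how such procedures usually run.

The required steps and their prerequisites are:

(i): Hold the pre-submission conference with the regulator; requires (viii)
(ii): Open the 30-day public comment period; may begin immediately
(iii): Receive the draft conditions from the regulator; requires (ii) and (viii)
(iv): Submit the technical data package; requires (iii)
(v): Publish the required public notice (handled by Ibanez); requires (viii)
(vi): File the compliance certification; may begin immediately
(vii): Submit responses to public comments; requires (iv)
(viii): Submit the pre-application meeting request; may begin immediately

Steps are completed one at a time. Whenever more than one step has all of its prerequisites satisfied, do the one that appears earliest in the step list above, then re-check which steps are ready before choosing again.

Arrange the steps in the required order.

(ii), (vi), (viii), (i), (iii), (iv), (v), (vii)

(ii), (vi) and (viii) have no prerequisites; (ii) is listed earlier, so (ii) is first.
(vi) and (viii) are both available; (vi) is listed earlier → (vi).
Next only (viii) has its prerequisites met → (viii).
Ready: (i), (iii) and (v). (i) is listed earlier → (i).
(iii) and (v) are both available; (iii) is listed earlier → (iii).
(iv) now also ready, so the ready set is {(iv), (v)}; (iv) is listed earlier → (iv).
(vii) now also ready, so the ready set is {(v), (vii)}; (v) is listed earlier → (v).
(vii) needed (iv), now all done → (vii).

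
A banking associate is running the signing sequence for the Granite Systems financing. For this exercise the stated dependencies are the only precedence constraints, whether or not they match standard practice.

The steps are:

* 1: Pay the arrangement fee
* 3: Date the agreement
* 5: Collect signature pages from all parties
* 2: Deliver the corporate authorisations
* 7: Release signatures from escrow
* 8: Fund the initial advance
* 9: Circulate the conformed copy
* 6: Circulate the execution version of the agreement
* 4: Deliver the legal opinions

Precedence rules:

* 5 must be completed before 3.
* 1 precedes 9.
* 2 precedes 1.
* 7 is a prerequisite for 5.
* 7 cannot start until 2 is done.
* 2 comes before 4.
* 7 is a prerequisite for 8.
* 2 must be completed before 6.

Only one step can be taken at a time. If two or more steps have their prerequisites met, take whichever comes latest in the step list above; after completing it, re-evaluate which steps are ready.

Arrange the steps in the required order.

Only 2 has no prerequisites, so it is first.
Ready: 4, 6, 7 and 1. 4 is listed later → 4.
Now 6, 7 and 1 have their prerequisites met. 6 is listed later, so 6 next.
Ready: 7 and 1. 7 is listed later → 7.
8 and 5 now also ready, so the ready set is {8, 5, 1}; 8 is listed later → 8.
Ready: 5 and 1. 5 is listed later → 5.
Ready: 3 and 1. 3 is listed later → 3.
Next only 1 has its prerequisites met → 1.
9 needed 1, now all done → 9.

2, 4, 6, 7, 8, 5, 3, 1, 9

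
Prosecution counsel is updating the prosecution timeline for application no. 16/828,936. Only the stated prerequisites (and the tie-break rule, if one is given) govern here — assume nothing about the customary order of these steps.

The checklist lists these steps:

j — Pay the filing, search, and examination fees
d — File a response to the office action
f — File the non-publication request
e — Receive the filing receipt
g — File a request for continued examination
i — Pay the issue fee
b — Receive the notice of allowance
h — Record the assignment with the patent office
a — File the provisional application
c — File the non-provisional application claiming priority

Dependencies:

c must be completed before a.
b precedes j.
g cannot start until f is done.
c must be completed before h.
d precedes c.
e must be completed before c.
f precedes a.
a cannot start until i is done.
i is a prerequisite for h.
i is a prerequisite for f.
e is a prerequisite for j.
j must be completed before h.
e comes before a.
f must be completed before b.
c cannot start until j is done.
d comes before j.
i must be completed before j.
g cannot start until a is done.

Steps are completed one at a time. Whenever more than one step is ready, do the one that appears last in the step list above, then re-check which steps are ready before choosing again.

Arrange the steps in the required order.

Nothing is required for i, e and d. i is listed later → i first.
f now also ready, so the ready set is {e, f, d}; e is listed later → e.
Ready: f and d. f is listed later → f.
b and d are both available; b is listed later → b.
Next only d has its prerequisites met → d.
j needed b, i, e and d, now all done → j.
That leaves c as the only ready step → c.
Ready: a and h. a is listed later → a.
Ready: h and g. h is listed later → h.
g needed a and f, now all done → g.

i → e → f → b → d → j → c → a → h → g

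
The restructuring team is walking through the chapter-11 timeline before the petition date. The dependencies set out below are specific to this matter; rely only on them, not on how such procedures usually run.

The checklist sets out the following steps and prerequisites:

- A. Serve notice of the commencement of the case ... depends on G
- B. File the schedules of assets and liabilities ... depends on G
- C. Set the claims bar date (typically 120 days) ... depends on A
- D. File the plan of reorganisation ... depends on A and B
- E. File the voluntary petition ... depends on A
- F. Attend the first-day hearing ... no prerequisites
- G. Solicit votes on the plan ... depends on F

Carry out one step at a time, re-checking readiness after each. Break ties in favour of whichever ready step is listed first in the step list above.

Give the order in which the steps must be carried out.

F is the only step with nothing outstanding, so it goes first.
G needed F, now all done → G.
A and B are both available; A is listed earlier → A.
Now B, C and E have their prerequisites met. B is listed earlier, so B next.
D now also ready, so the ready set is {C, D, E}; C is listed earlier → C.
Now D and E have their prerequisites met. D is listed earlier, so D next.
E needed A, now all done → E.

F, G, A, B, C, D, E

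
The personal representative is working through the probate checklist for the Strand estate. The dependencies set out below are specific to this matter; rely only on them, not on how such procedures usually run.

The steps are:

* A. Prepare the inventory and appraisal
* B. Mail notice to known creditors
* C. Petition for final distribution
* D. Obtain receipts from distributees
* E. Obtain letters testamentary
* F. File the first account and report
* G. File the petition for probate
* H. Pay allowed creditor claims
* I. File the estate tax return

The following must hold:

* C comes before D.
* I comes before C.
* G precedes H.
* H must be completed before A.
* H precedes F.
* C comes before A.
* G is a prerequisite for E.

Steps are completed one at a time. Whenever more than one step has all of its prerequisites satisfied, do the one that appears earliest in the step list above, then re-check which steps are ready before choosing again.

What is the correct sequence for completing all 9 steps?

B G E H F I C A D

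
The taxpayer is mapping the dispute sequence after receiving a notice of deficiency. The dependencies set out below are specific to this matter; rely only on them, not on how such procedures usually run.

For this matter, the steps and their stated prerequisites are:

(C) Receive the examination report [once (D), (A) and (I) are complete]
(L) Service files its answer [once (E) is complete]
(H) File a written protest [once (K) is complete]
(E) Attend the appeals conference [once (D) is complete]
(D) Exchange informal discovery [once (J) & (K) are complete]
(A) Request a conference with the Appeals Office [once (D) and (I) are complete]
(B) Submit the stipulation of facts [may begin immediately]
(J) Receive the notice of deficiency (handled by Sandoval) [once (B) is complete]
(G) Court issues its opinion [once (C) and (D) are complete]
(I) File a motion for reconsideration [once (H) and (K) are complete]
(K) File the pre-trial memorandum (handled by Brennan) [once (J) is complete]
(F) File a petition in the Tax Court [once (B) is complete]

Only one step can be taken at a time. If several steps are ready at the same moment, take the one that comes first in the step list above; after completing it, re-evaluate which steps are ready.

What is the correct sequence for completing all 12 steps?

(B), (J), (K), (H), (D), (E), (L), (I), (A), (C), (G), (F)

(B) is the only step with nothing outstanding, so it goes first.
Ready: (J) and (F). (J) is listed earlier → (J).
(K) now also ready, so the ready set is {(K), (F)}; (K) is listed earlier → (K).
Ready: (H), (D) and (F). (H) is listed earlier → (H).
(I) now also ready, so the ready set is {(D), (I), (F)}; (D) is listed earlier → (D).
(E), (I) and (F) are all available; (E) is listed earlier → (E).
(L) now also ready, so the ready set is {(L), (I), (F)}; (L) is listed earlier → (L).
Now (I) and (F) have their prerequisites met. (I) is listed earlier, so (I) next.
(A) now also ready, so the ready set is {(A), (F)}; (A) is listed earlier → (A).
(C) now also ready, so the ready set is {(C), (F)}; (C) is listed earlier → (C).
(G) now also ready, so the ready set is {(G), (F)}; (G) is listed earlier → (G).
(F) needed (B), now all done → (F).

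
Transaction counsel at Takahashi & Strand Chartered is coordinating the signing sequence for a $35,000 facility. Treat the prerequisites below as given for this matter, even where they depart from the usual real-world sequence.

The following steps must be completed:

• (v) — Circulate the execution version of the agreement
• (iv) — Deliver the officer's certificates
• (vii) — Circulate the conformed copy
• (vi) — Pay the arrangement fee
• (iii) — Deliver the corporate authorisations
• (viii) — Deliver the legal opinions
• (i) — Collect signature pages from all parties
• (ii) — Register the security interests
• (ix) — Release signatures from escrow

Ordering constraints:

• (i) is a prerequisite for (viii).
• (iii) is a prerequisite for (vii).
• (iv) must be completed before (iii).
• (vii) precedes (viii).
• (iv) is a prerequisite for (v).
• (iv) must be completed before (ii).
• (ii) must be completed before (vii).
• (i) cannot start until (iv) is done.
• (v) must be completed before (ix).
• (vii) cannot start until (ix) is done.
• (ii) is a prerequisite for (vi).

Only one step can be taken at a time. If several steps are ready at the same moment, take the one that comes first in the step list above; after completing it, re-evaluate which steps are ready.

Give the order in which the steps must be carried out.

(iv), (v), (iii), (i), (ii), (vi), (ix), (vii), (viii)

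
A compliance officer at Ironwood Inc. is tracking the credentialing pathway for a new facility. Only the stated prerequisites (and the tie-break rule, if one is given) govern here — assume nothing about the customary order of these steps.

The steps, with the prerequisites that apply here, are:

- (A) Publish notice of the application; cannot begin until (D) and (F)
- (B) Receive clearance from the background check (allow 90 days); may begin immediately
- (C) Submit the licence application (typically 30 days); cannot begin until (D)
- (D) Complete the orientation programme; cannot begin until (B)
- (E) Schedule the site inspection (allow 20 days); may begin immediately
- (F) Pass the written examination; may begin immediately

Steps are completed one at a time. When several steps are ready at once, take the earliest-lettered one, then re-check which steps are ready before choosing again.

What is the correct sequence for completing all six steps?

(B) (D) (C) (E) (F) (A)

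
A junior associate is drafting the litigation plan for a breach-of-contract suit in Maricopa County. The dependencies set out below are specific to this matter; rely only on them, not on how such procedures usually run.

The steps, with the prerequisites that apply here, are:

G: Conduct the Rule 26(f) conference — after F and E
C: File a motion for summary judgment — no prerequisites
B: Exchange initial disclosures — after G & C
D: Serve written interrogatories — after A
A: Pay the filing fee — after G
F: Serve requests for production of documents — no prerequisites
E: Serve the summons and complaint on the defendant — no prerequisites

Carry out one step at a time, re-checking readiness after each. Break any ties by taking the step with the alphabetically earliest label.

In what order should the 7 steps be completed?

C, E and F have no prerequisites; C has the earlier label, so C is first.
Now E and F have their prerequisites met. E has the earlier label, so E next.
That leaves F as the only ready step → F.
G needed E and F, now all done → G.
Ready: A and B. A has the earlier label → A.
D now also ready, so the ready set is {B, D}; B has the earlier label → B.
D needed A, now all done → D.

C → E → F → G → A → B → D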